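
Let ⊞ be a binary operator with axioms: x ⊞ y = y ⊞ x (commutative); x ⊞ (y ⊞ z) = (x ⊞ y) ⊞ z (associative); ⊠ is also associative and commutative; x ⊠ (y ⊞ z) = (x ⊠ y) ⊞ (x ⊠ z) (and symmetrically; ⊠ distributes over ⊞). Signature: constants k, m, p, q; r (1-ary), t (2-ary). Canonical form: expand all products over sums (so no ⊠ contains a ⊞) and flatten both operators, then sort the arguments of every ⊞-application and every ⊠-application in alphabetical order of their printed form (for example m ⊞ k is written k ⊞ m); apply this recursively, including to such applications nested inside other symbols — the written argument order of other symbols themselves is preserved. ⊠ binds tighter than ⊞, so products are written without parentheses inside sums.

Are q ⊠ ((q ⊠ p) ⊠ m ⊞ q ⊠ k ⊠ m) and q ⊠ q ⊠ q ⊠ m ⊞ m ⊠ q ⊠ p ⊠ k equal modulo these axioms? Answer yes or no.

Left:  q ⊠ ((q ⊠ p) ⊠ m ⊞ q ⊠ k ⊠ m)
  Expand:  m ⊠ p ⊠ q ⊠ q ⊞ k ⊠ m ⊠ q ⊠ q
  Order the arguments:  k ⊠ m ⊠ q ⊠ q ⊞ m ⊠ p ⊠ q ⊠ q
Right:  q ⊠ q ⊠ q ⊠ m ⊞ m ⊠ q ⊠ p ⊠ k
  Merge nested applications:  m ⊠ q ⊠ q ⊠ q ⊞ k ⊠ m ⊠ p ⊠ q
  Sort arguments:  k ⊠ m ⊠ p ⊠ q ⊞ m ⊠ q ⊠ q ⊠ q

Answer: no — k ⊠ m ⊠ q ⊠ q ⊞ m ⊠ p ⊠ q ⊠ q vs k ⊠ m ⊠ p ⊠ q ⊞ m ⊠ q ⊠ q ⊠ q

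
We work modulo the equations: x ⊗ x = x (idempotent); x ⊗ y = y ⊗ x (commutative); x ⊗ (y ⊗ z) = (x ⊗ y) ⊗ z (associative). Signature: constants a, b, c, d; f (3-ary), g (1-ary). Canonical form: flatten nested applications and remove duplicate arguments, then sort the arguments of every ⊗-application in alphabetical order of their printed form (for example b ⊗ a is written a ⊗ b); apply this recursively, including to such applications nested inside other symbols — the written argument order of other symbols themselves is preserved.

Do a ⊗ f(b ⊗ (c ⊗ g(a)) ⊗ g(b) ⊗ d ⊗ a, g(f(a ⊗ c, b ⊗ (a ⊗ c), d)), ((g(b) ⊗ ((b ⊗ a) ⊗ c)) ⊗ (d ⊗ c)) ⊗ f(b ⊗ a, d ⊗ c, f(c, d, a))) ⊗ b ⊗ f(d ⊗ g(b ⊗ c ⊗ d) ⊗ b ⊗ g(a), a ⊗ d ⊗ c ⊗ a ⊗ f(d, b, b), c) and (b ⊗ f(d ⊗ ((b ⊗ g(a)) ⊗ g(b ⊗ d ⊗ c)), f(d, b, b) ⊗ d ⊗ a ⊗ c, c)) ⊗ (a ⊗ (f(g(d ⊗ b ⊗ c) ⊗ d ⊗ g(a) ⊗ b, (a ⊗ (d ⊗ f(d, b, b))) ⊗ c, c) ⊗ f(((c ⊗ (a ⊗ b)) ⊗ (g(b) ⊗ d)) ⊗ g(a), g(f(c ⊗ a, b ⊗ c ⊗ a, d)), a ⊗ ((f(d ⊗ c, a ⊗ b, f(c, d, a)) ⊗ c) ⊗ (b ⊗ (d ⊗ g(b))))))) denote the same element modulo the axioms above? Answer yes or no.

Answer: no — a ⊗ b ⊗ f(a ⊗ b ⊗ c ⊗ d ⊗ g(a) ⊗ g(b), g(f(a ⊗ c, a ⊗ b ⊗ c, d)), a ⊗ b ⊗ c ⊗ d ⊗ f(a ⊗ b, c ⊗ d, f(c, d, a)) ⊗ g(b)) ⊗ f(b ⊗ d ⊗ g(a) ⊗ g(b ⊗ c ⊗ d), a ⊗ c ⊗ d ⊗ f(d, b, b), c) vs a ⊗ b ⊗ f(a ⊗ b ⊗ c ⊗ d ⊗ g(a) ⊗ g(b), g(f(a ⊗ c, a ⊗ b ⊗ c, d)), a ⊗ b ⊗ c ⊗ d ⊗ f(c ⊗ d, a ⊗ b, f(c, d, a)) ⊗ g(b)) ⊗ f(b ⊗ d ⊗ g(a) ⊗ g(b ⊗ c ⊗ d), a ⊗ c ⊗ d ⊗ f(d, b, b), c)

Derivation:
Left:  a ⊗ f(b ⊗ (c ⊗ g(a)) ⊗ g(b) ⊗ d ⊗ a, g(f(a ⊗ c, b ⊗ (a ⊗ c), d)), ((g(b) ⊗ ((b ⊗ a) ⊗ c)) ⊗ (d ⊗ c)) ⊗ f(b ⊗ a, d ⊗ c, f(c, d, a))) ⊗ b ⊗ f(d ⊗ g(b ⊗ c ⊗ d) ⊗ b ⊗ g(a), a ⊗ d ⊗ c ⊗ a ⊗ f(d, b, b), c)
  Simplify inside:  f(b ⊗ (c ⊗ g(a)) ⊗ g(b) ⊗ d ⊗ a, g(f(a ⊗ c, b ⊗ (a ⊗ c), d)), ((g(b) ⊗ ((b ⊗ a) ⊗ c)) ⊗ (d ⊗ c)) ⊗ f(b ⊗ a, d ⊗ c, f(c, d, a)))  →  f(a ⊗ b ⊗ c ⊗ d ⊗ g(a) ⊗ g(b), g(f(a ⊗ c, a ⊗ b ⊗ c, d)), a ⊗ b ⊗ c ⊗ d ⊗ f(a ⊗ b, c ⊗ d, f(c, d, a)) ⊗ g(b))
  Inside:  f(d ⊗ g(b ⊗ c ⊗ d) ⊗ b ⊗ g(a), a ⊗ d ⊗ c ⊗ a ⊗ f(d, b, b), c)  →  f(b ⊗ d ⊗ g(a) ⊗ g(b ⊗ c ⊗ d), a ⊗ c ⊗ d ⊗ f(d, b, b), c)
  Order the arguments:  a ⊗ b ⊗ f(a ⊗ b ⊗ c ⊗ d ⊗ g(a) ⊗ g(b), g(f(a ⊗ c, a ⊗ b ⊗ c, d)), a ⊗ b ⊗ c ⊗ d ⊗ f(a ⊗ b, c ⊗ d, f(c, d, a)) ⊗ g(b)) ⊗ f(b ⊗ d ⊗ g(a) ⊗ g(b ⊗ c ⊗ d), a ⊗ c ⊗ d ⊗ f(d, b, b), c)
Right:  (b ⊗ f(d ⊗ ((b ⊗ g(a)) ⊗ g(b ⊗ d ⊗ c)), f(d, b, b) ⊗ d ⊗ a ⊗ c, c)) ⊗ (a ⊗ (f(g(d ⊗ b ⊗ c) ⊗ d ⊗ g(a) ⊗ b, (a ⊗ (d ⊗ f(d, b, b))) ⊗ c, c) ⊗ f(((c ⊗ (a ⊗ b)) ⊗ (g(b) ⊗ d)) ⊗ g(a), g(f(c ⊗ a, b ⊗ c ⊗ a, d)), a ⊗ ((f(d ⊗ c, a ⊗ b, f(c, d, a)) ⊗ c) ⊗ (b ⊗ (d ⊗ g(b)))))))
  Merge nested applications:  b ⊗ f(d ⊗ ((b ⊗ g(a)) ⊗ g(b ⊗ d ⊗ c)), f(d, b, b) ⊗ d ⊗ a ⊗ c, c) ⊗ a ⊗ f(g(d ⊗ b ⊗ c) ⊗ d ⊗ g(a) ⊗ b, (a ⊗ (d ⊗ f(d, b, b))) ⊗ c, c) ⊗ f(((c ⊗ (a ⊗ b)) ⊗ (g(b) ⊗ d)) ⊗ g(a), g(f(c ⊗ a, b ⊗ c ⊗ a, d)), a ⊗ ((f(d ⊗ c, a ⊗ b, f(c, d, a)) ⊗ c) ⊗ (b ⊗ (d ⊗ g(b)))))
  Simplify inside:  f(d ⊗ ((b ⊗ g(a)) ⊗ g(b ⊗ d ⊗ c)), f(d, b, b) ⊗ d ⊗ a ⊗ c, c)  →  f(b ⊗ d ⊗ g(a) ⊗ g(b ⊗ c ⊗ d), a ⊗ c ⊗ d ⊗ f(d, b, b), c)
  Canonicalize subterm:  f(g(d ⊗ b ⊗ c) ⊗ d ⊗ g(a) ⊗ b, (a ⊗ (d ⊗ f(d, b, b))) ⊗ c, c)  →  f(b ⊗ d ⊗ g(a) ⊗ g(b ⊗ c ⊗ d), a ⊗ c ⊗ d ⊗ f(d, b, b), c)
  Canonicalize subterm:  f(((c ⊗ (a ⊗ b)) ⊗ (g(b) ⊗ d)) ⊗ g(a), g(f(c ⊗ a, b ⊗ c ⊗ a, d)), a ⊗ ((f(d ⊗ c, a ⊗ b, f(c, d, a)) ⊗ c) ⊗ (b ⊗ (d ⊗ g(b)))))  →  f(a ⊗ b ⊗ c ⊗ d ⊗ g(a) ⊗ g(b), g(f(a ⊗ c, a ⊗ b ⊗ c, d)), a ⊗ b ⊗ c ⊗ d ⊗ f(c ⊗ d, a ⊗ b, f(c, d, a)) ⊗ g(b))
  Idempotence:  drop duplicate f(b ⊗ d ⊗ g(a) ⊗ g(b ⊗ c ⊗ d), a ⊗ c ⊗ d ⊗ f(d, b, b), c)
  Order the arguments:  a ⊗ b ⊗ f(a ⊗ b ⊗ c ⊗ d ⊗ g(a) ⊗ g(b), g(f(a ⊗ c, a ⊗ b ⊗ c, d)), a ⊗ b ⊗ c ⊗ d ⊗ f(c ⊗ d, a ⊗ b, f(c, d, a)) ⊗ g(b)) ⊗ f(b ⊗ d ⊗ g(a) ⊗ g(b ⊗ c ⊗ d), a ⊗ c ⊗ d ⊗ f(d, b, b), c)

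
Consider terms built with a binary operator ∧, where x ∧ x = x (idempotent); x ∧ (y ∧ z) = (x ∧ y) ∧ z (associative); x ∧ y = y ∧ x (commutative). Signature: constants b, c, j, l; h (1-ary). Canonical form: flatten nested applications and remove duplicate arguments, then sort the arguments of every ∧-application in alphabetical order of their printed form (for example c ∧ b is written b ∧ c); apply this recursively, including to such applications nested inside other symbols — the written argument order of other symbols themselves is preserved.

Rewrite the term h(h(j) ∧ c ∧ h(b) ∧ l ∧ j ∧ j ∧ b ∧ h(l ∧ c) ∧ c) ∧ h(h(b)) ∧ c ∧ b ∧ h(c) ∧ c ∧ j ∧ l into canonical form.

Answer: b ∧ c ∧ h(b ∧ c ∧ h(b) ∧ h(c ∧ l) ∧ h(j) ∧ j ∧ l) ∧ h(c) ∧ h(h(b)) ∧ j ∧ l

Derivation:
Inside:  h(h(j) ∧ c ∧ h(b) ∧ l ∧ j ∧ j ∧ b ∧ h(l ∧ c) ∧ c)  →  h(b ∧ c ∧ h(b) ∧ h(c ∧ l) ∧ h(j) ∧ j ∧ l)
Drop duplicates:  drop duplicate c
Sort:  b ∧ c ∧ h(b ∧ c ∧ h(b) ∧ h(c ∧ l) ∧ h(j) ∧ j ∧ l) ∧ h(c) ∧ h(h(b)) ∧ j ∧ l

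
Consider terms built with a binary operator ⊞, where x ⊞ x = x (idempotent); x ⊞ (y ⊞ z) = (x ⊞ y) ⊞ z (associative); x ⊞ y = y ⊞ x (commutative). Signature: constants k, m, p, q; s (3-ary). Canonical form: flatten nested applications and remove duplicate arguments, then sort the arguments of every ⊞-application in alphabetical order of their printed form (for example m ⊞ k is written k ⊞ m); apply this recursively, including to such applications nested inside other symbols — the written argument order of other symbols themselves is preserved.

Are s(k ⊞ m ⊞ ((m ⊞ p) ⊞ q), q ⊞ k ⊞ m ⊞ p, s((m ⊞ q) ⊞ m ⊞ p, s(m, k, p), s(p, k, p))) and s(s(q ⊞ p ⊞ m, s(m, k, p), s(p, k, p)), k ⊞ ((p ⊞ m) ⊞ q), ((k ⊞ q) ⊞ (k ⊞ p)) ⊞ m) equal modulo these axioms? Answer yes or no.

Left:  s(k ⊞ m ⊞ ((m ⊞ p) ⊞ q), q ⊞ k ⊞ m ⊞ p, s((m ⊞ q) ⊞ m ⊞ p, s(m, k, p), s(p, k, p)))
  Work inside:  k ⊞ m ⊞ ((m ⊞ p) ⊞ q)
  Merge nested applications:  k ⊞ m ⊞ m ⊞ p ⊞ q
  Drop duplicates:  drop duplicate m
  Order the arguments:  k ⊞ m ⊞ p ⊞ q
  Put back:  s(k ⊞ m ⊞ p ⊞ q, k ⊞ m ⊞ p ⊞ q, s(m ⊞ p ⊞ q, s(m, k, p), s(p, k, p)))
Right:  s(s(q ⊞ p ⊞ m, s(m, k, p), s(p, k, p)), k ⊞ ((p ⊞ m) ⊞ q), ((k ⊞ q) ⊞ (k ⊞ p)) ⊞ m)
  Descend into:  ((k ⊞ q) ⊞ (k ⊞ p)) ⊞ m
  Flatten:  k ⊞ q ⊞ k ⊞ p ⊞ m
  Idempotence:  drop duplicate k
  Sort:  k ⊞ m ⊞ p ⊞ q
  Rebuild:  s(s(m ⊞ p ⊞ q, s(m, k, p), s(p, k, p)), k ⊞ m ⊞ p ⊞ q, k ⊞ m ⊞ p ⊞ q)

Answer: no — s(k ⊞ m ⊞ p ⊞ q, k ⊞ m ⊞ p ⊞ q, s(m ⊞ p ⊞ q, s(m, k, p), s(p, k, p))) vs s(s(m ⊞ p ⊞ q, s(m, k, p), s(p, k, p)), k ⊞ m ⊞ p ⊞ q, k ⊞ m ⊞ p ⊞ q)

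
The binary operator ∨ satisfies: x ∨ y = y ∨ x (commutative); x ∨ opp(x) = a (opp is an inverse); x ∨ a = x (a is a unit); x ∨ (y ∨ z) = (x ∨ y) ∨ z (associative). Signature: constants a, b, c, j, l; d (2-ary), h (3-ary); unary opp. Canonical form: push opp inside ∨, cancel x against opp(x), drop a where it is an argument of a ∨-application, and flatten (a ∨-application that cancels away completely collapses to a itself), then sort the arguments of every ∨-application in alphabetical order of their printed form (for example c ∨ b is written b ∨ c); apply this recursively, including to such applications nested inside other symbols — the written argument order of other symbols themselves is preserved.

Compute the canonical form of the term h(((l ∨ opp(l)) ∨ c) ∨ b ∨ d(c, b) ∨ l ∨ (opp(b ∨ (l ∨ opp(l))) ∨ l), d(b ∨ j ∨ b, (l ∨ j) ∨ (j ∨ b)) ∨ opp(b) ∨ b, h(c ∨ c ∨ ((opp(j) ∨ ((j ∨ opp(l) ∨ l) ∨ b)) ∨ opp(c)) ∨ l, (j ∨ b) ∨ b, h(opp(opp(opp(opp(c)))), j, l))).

Work inside:  ((l ∨ opp(l)) ∨ c) ∨ b ∨ d(c, b) ∨ l ∨ (opp(b ∨ (l ∨ opp(l))) ∨ l)
Push opp inside:  distribute opp over ∨ and collapse double opp
Inverses cancel:  b cancels
Combine occurrences:  l ∨ l ∨ c ∨ d(c, b)
Sort:  c ∨ d(c, b) ∨ l ∨ l
Put back:  h(c ∨ d(c, b) ∨ l ∨ l, d(b ∨ b ∨ j, b ∨ j ∨ j ∨ l), h(b ∨ c ∨ l, b ∨ b ∨ j, h(c, j, l)))

Answer: h(c ∨ d(c, b) ∨ l ∨ l, d(b ∨ b ∨ j, b ∨ j ∨ j ∨ l), h(b ∨ c ∨ l, b ∨ b ∨ j, h(c, j, l)))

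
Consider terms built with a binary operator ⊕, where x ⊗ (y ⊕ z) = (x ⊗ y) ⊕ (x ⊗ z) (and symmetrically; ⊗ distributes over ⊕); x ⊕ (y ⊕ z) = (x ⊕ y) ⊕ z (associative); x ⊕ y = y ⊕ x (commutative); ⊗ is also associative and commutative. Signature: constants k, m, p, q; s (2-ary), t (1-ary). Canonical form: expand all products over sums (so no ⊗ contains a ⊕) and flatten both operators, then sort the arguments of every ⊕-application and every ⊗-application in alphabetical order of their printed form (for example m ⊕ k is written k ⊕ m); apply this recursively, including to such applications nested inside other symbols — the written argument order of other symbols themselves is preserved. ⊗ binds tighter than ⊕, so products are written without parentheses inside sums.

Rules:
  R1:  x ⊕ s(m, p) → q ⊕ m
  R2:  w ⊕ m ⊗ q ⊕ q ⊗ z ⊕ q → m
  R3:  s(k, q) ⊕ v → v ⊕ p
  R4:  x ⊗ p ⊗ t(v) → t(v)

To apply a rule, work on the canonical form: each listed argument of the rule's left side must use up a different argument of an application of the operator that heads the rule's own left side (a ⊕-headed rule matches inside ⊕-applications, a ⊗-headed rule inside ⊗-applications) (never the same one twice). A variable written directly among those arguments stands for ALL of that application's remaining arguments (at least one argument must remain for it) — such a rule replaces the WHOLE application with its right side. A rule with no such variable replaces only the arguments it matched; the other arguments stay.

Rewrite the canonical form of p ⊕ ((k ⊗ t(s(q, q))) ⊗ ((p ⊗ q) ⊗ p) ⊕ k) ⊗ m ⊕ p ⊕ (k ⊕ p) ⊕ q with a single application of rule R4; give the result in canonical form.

Answer: k ⊕ k ⊗ m ⊕ p ⊕ p ⊕ p ⊕ q ⊕ t(s(q, q))

Derivation:
Canonical form:  k ⊕ k ⊗ m ⊕ k ⊗ m ⊗ p ⊗ p ⊗ q ⊗ t(s(q, q)) ⊕ p ⊕ p ⊕ p ⊕ q
Apply R4:  consuming p, t(s(q, q));  v := s(q, q), x := k ⊗ m ⊗ p ⊗ q
The extension variable absorbs all remaining arguments, so the whole application is rewritten.
New term:  k ⊕ k ⊗ m ⊕ p ⊕ p ⊕ p ⊕ q ⊕ t(s(q, q))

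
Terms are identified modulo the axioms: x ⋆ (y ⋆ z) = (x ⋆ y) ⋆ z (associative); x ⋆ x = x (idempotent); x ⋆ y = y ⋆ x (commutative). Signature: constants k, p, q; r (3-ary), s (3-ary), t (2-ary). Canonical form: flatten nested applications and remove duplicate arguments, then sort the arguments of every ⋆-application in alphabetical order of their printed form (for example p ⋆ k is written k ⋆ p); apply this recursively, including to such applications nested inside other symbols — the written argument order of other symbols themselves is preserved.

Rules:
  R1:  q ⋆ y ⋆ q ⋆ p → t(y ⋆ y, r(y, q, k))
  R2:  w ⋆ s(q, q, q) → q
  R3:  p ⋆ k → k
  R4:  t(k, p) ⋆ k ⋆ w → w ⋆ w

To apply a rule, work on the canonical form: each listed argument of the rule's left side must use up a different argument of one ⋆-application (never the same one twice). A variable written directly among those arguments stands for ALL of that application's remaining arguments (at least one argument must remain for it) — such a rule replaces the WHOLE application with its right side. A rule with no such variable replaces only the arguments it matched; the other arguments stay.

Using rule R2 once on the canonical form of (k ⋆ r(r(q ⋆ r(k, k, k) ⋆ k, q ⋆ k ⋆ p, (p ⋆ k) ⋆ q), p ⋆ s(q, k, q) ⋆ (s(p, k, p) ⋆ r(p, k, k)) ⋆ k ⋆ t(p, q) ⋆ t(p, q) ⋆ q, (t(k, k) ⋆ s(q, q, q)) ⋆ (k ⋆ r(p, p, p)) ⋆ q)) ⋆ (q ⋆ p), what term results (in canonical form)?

Canonical form:  k ⋆ p ⋆ q ⋆ r(r(k ⋆ q ⋆ r(k, k, k), k ⋆ p ⋆ q, k ⋆ p ⋆ q), k ⋆ p ⋆ q ⋆ r(p, k, k) ⋆ s(p, k, p) ⋆ s(q, k, q) ⋆ t(p, q), k ⋆ q ⋆ r(p, p, p) ⋆ s(q, q, q) ⋆ t(k, k))
R2 matches:  uses s(q, q, q);  w := k ⋆ q ⋆ r(p, p, p) ⋆ t(k, k)
The extension variable absorbs all remaining arguments, so the whole application is rewritten.
Result:  k ⋆ p ⋆ q ⋆ r(r(k ⋆ q ⋆ r(k, k, k), k ⋆ p ⋆ q, k ⋆ p ⋆ q), k ⋆ p ⋆ q ⋆ r(p, k, k) ⋆ s(p, k, p) ⋆ s(q, k, q) ⋆ t(p, q), q)

Answer: k ⋆ p ⋆ q ⋆ r(r(k ⋆ q ⋆ r(k, k, k), k ⋆ p ⋆ q, k ⋆ p ⋆ q), k ⋆ p ⋆ q ⋆ r(p, k, k) ⋆ s(p, k, p) ⋆ s(q, k, q) ⋆ t(p, q), q)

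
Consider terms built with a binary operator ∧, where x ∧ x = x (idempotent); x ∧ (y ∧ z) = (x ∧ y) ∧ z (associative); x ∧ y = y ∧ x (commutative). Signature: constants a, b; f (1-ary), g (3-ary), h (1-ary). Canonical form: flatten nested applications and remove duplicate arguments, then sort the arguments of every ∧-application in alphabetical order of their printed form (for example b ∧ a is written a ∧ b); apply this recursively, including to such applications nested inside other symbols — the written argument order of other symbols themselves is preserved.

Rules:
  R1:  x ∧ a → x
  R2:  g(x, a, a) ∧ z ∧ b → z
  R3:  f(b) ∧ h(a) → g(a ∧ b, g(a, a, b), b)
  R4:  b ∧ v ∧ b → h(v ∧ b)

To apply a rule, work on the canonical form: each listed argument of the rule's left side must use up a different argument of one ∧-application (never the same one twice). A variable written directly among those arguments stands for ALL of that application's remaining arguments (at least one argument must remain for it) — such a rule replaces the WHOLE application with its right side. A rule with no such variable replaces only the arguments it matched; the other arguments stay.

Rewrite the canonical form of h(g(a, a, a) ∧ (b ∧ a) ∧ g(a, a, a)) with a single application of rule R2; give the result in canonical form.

Canonical form:  h(a ∧ b ∧ g(a, a, a))
R2 matches:  uses b, g(a, a, a);  x := a, z := a
The variable takes the whole remainder — replace the entire application.
Giving:  h(a)

Answer: h(a)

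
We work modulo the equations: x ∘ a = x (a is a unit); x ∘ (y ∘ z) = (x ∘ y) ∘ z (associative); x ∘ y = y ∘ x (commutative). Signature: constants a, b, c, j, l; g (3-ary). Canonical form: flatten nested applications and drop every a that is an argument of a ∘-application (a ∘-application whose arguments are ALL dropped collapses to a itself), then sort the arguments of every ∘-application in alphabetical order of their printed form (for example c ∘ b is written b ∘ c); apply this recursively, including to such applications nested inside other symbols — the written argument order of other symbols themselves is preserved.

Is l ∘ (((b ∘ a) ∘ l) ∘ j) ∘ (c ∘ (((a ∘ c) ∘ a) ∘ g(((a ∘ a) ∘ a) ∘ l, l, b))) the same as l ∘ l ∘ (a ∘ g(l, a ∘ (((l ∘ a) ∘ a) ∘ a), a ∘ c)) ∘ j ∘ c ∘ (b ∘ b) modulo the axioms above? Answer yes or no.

Left:  l ∘ (((b ∘ a) ∘ l) ∘ j) ∘ (c ∘ (((a ∘ c) ∘ a) ∘ g(((a ∘ a) ∘ a) ∘ l, l, b)))
  Un-nest:  l ∘ b ∘ a ∘ l ∘ j ∘ c ∘ a ∘ c ∘ a ∘ g(((a ∘ a) ∘ a) ∘ l, l, b)
  Canonicalize subterm:  g(((a ∘ a) ∘ a) ∘ l, l, b)  →  g(l, l, b)
  Units out:  drop a (×3)
  Sort arguments:  b ∘ c ∘ c ∘ g(l, l, b) ∘ j ∘ l ∘ l
Right:  l ∘ l ∘ (a ∘ g(l, a ∘ (((l ∘ a) ∘ a) ∘ a), a ∘ c)) ∘ j ∘ c ∘ (b ∘ b)
  Un-nest:  l ∘ l ∘ a ∘ g(l, a ∘ (((l ∘ a) ∘ a) ∘ a), a ∘ c) ∘ j ∘ c ∘ b ∘ b
  Inside:  g(l, a ∘ (((l ∘ a) ∘ a) ∘ a), a ∘ c)  →  g(l, l, c)
  Unit:  drop a
  Sort arguments:  b ∘ b ∘ c ∘ g(l, l, c) ∘ j ∘ l ∘ l

Answer: no — b ∘ c ∘ c ∘ g(l, l, b) ∘ j ∘ l ∘ l vs b ∘ b ∘ c ∘ g(l, l, c) ∘ j ∘ l ∘ l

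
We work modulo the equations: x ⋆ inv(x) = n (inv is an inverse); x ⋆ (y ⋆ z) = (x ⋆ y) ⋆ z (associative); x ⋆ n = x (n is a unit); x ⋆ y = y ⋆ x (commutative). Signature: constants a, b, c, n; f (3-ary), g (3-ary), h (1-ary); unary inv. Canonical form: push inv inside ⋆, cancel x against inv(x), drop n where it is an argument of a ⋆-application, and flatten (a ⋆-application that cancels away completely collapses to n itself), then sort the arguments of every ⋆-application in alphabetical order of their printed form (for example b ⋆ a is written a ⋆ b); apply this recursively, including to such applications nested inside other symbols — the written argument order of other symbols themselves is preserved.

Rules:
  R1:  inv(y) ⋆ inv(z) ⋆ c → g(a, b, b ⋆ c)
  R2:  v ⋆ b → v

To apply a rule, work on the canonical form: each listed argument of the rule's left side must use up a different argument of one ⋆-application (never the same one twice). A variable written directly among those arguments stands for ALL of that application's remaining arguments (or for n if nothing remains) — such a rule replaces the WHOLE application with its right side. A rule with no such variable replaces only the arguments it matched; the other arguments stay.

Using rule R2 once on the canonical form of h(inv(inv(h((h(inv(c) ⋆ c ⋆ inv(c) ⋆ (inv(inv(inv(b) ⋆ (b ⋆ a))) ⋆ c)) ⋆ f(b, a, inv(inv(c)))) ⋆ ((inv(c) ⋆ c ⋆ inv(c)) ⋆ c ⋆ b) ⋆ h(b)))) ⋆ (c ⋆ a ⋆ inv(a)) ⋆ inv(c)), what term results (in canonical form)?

Answer: h(h(f(b, a, c) ⋆ h(a) ⋆ h(b)))

Derivation:
Canonical form:  h(h(b ⋆ f(b, a, c) ⋆ h(a) ⋆ h(b)))
Match R2:  consume b;  v := f(b, a, c) ⋆ h(a) ⋆ h(b)
The variable takes the whole remainder — replace the entire application.
Result:  h(h(f(b, a, c) ⋆ h(a) ⋆ h(b)))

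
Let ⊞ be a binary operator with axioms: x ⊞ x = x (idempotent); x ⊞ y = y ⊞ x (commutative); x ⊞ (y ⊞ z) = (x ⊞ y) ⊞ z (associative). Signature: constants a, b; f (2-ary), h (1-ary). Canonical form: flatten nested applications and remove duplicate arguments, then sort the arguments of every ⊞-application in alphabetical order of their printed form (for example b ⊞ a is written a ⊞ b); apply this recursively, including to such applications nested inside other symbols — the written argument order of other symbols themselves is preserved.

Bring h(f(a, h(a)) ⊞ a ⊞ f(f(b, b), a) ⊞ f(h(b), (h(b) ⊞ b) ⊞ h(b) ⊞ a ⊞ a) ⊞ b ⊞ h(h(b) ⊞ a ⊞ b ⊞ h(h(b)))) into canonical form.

Answer: h(a ⊞ b ⊞ f(a, h(a)) ⊞ f(f(b, b), a) ⊞ f(h(b), a ⊞ b ⊞ h(b)) ⊞ h(a ⊞ b ⊞ h(b) ⊞ h(h(b))))

Derivation:
Focus inside:  f(a, h(a)) ⊞ a ⊞ f(f(b, b), a) ⊞ f(h(b), (h(b) ⊞ b) ⊞ h(b) ⊞ a ⊞ a) ⊞ b ⊞ h(h(b) ⊞ a ⊞ b ⊞ h(h(b)))
Canonicalize subterm:  f(h(b), (h(b) ⊞ b) ⊞ h(b) ⊞ a ⊞ a)  →  f(h(b), a ⊞ b ⊞ h(b))
Canonicalize subterm:  h(h(b) ⊞ a ⊞ b ⊞ h(h(b)))  →  h(a ⊞ b ⊞ h(b) ⊞ h(h(b)))
Sort:  a ⊞ b ⊞ f(a, h(a)) ⊞ f(f(b, b), a) ⊞ f(h(b), a ⊞ b ⊞ h(b)) ⊞ h(a ⊞ b ⊞ h(b) ⊞ h(h(b)))
Put back:  h(a ⊞ b ⊞ f(a, h(a)) ⊞ f(f(b, b), a) ⊞ f(h(b), a ⊞ b ⊞ h(b)) ⊞ h(a ⊞ b ⊞ h(b) ⊞ h(h(b))))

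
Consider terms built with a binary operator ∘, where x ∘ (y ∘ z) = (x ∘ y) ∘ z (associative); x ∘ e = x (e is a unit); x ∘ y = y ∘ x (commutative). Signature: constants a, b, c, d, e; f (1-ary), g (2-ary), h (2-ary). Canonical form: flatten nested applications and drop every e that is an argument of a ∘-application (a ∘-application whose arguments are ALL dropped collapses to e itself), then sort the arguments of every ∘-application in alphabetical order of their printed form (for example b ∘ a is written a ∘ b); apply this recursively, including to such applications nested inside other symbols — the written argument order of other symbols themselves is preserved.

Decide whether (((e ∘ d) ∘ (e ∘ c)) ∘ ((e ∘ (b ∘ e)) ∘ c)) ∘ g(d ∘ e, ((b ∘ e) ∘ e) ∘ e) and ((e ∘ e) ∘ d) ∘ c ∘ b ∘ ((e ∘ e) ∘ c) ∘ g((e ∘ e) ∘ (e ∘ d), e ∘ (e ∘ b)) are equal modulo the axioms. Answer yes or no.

Left:  (((e ∘ d) ∘ (e ∘ c)) ∘ ((e ∘ (b ∘ e)) ∘ c)) ∘ g(d ∘ e, ((b ∘ e) ∘ e) ∘ e)
  Merge nested applications:  e ∘ d ∘ e ∘ c ∘ e ∘ b ∘ e ∘ c ∘ g(d ∘ e, ((b ∘ e) ∘ e) ∘ e)
  Canonicalize subterm:  g(d ∘ e, ((b ∘ e) ∘ e) ∘ e)  →  g(d, b)
  Drop the unit:  drop e (×4)
  Sort arguments:  b ∘ c ∘ c ∘ d ∘ g(d, b)
Right:  ((e ∘ e) ∘ d) ∘ c ∘ b ∘ ((e ∘ e) ∘ c) ∘ g((e ∘ e) ∘ (e ∘ d), e ∘ (e ∘ b))
  Merge nested applications:  e ∘ e ∘ d ∘ c ∘ b ∘ e ∘ e ∘ c ∘ g((e ∘ e) ∘ (e ∘ d), e ∘ (e ∘ b))
  Canonicalize subterm:  g((e ∘ e) ∘ (e ∘ d), e ∘ (e ∘ b))  →  g(d, b)
  Drop the unit:  drop e (×4)
  Order the arguments:  b ∘ c ∘ c ∘ d ∘ g(d, b)

Answer: yes — both canonical forms are b ∘ c ∘ c ∘ d ∘ g(d, b)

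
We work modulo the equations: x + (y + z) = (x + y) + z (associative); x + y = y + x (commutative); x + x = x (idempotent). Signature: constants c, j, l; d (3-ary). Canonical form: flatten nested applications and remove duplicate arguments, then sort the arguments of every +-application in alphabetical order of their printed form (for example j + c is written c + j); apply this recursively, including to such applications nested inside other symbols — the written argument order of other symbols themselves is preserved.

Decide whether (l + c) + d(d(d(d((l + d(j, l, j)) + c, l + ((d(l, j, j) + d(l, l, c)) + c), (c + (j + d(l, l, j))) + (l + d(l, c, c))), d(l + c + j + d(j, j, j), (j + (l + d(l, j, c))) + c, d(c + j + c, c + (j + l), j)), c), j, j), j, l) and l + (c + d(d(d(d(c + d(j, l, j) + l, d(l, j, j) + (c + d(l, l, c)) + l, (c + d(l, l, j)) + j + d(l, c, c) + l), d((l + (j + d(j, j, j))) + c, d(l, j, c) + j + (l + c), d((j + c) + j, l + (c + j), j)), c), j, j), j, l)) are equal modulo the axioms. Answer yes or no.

Answer: yes — both canonical forms are c + d(d(d(d(c + d(j, l, j) + l, c + d(l, j, j) + d(l, l, c) + l, c + d(l, c, c) + d(l, l, j) + j + l), d(c + d(j, j, j) + j + l, c + d(l, j, c) + j + l, d(c + j, c + j + l, j)), c), j, j), j, l) + l

Derivation:
Left:  (l + c) + d(d(d(d((l + d(j, l, j)) + c, l + ((d(l, j, j) + d(l, l, c)) + c), (c + (j + d(l, l, j))) + (l + d(l, c, c))), d(l + c + j + d(j, j, j), (j + (l + d(l, j, c))) + c, d(c + j + c, c + (j + l), j)), c), j, j), j, l)
  Merge nested applications:  l + c + d(d(d(d((l + d(j, l, j)) + c, l + ((d(l, j, j) + d(l, l, c)) + c), (c + (j + d(l, l, j))) + (l + d(l, c, c))), d(l + c + j + d(j, j, j), (j + (l + d(l, j, c))) + c, d(c + j + c, c + (j + l), j)), c), j, j), j, l)
  Inside:  d(d(d(d((l + d(j, l, j)) + c, l + ((d(l, j, j) + d(l, l, c)) + c), (c + (j + d(l, l, j))) + (l + d(l, c, c))), d(l + c + j + d(j, j, j), (j + (l + d(l, j, c))) + c, d(c + j + c, c + (j + l), j)), c), j, j), j, l)  →  d(d(d(d(c + d(j, l, j) + l, c + d(l, j, j) + d(l, l, c) + l, c + d(l, c, c) + d(l, l, j) + j + l), d(c + d(j, j, j) + j + l, c + d(l, j, c) + j + l, d(c + j, c + j + l, j)), c), j, j), j, l)
  Order the arguments:  c + d(d(d(d(c + d(j, l, j) + l, c + d(l, j, j) + d(l, l, c) + l, c + d(l, c, c) + d(l, l, j) + j + l), d(c + d(j, j, j) + j + l, c + d(l, j, c) + j + l, d(c + j, c + j + l, j)), c), j, j), j, l) + l
Right:  l + (c + d(d(d(d(c + d(j, l, j) + l, d(l, j, j) + (c + d(l, l, c)) + l, (c + d(l, l, j)) + j + d(l, c, c) + l), d((l + (j + d(j, j, j))) + c, d(l, j, c) + j + (l + c), d((j + c) + j, l + (c + j), j)), c), j, j), j, l))
  Flatten:  l + c + d(d(d(d(c + d(j, l, j) + l, d(l, j, j) + (c + d(l, l, c)) + l, (c + d(l, l, j)) + j + d(l, c, c) + l), d((l + (j + d(j, j, j))) + c, d(l, j, c) + j + (l + c), d((j + c) + j, l + (c + j), j)), c), j, j), j, l)
  Inside:  d(d(d(d(c + d(j, l, j) + l, d(l, j, j) + (c + d(l, l, c)) + l, (c + d(l, l, j)) + j + d(l, c, c) + l), d((l + (j + d(j, j, j))) + c, d(l, j, c) + j + (l + c), d((j + c) + j, l + (c + j), j)), c), j, j), j, l)  →  d(d(d(d(c + d(j, l, j) + l, c + d(l, j, j) + d(l, l, c) + l, c + d(l, c, c) + d(l, l, j) + j + l), d(c + d(j, j, j) + j + l, c + d(l, j, c) + j + l, d(c + j, c + j + l, j)), c), j, j), j, l)
  Order the arguments:  c + d(d(d(d(c + d(j, l, j) + l, c + d(l, j, j) + d(l, l, c) + l, c + d(l, c, c) + d(l, l, j) + j + l), d(c + d(j, j, j) + j + l, c + d(l, j, c) + j + l, d(c + j, c + j + l, j)), c), j, j), j, l) + l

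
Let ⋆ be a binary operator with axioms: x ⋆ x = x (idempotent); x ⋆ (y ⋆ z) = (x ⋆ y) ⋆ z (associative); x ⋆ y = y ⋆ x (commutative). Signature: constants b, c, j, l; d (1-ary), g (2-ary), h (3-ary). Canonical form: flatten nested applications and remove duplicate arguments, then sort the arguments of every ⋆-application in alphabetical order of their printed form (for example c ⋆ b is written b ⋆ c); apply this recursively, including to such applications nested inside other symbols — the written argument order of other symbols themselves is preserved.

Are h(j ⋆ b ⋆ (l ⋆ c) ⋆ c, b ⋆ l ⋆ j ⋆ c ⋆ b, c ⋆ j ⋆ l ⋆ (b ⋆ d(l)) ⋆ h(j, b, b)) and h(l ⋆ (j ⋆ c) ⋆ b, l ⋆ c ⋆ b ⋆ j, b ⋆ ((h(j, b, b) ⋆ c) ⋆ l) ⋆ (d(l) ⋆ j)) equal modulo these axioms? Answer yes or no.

Left:  h(j ⋆ b ⋆ (l ⋆ c) ⋆ c, b ⋆ l ⋆ j ⋆ c ⋆ b, c ⋆ j ⋆ l ⋆ (b ⋆ d(l)) ⋆ h(j, b, b))
  Focus inside:  c ⋆ j ⋆ l ⋆ (b ⋆ d(l)) ⋆ h(j, b, b)
  Un-nest:  c ⋆ j ⋆ l ⋆ b ⋆ d(l) ⋆ h(j, b, b)
  Order the arguments:  b ⋆ c ⋆ d(l) ⋆ h(j, b, b) ⋆ j ⋆ l
  Reassemble:  h(b ⋆ c ⋆ j ⋆ l, b ⋆ c ⋆ j ⋆ l, b ⋆ c ⋆ d(l) ⋆ h(j, b, b) ⋆ j ⋆ l)
Right:  h(l ⋆ (j ⋆ c) ⋆ b, l ⋆ c ⋆ b ⋆ j, b ⋆ ((h(j, b, b) ⋆ c) ⋆ l) ⋆ (d(l) ⋆ j))
  Focus inside:  b ⋆ ((h(j, b, b) ⋆ c) ⋆ l) ⋆ (d(l) ⋆ j)
  Un-nest:  b ⋆ h(j, b, b) ⋆ c ⋆ l ⋆ d(l) ⋆ j
  Order the arguments:  b ⋆ c ⋆ d(l) ⋆ h(j, b, b) ⋆ j ⋆ l
  Reassemble:  h(b ⋆ c ⋆ j ⋆ l, b ⋆ c ⋆ j ⋆ l, b ⋆ c ⋆ d(l) ⋆ h(j, b, b) ⋆ j ⋆ l)

Answer: yes — both canonical forms are h(b ⋆ c ⋆ j ⋆ l, b ⋆ c ⋆ j ⋆ l, b ⋆ c ⋆ d(l) ⋆ h(j, b, b) ⋆ j ⋆ l)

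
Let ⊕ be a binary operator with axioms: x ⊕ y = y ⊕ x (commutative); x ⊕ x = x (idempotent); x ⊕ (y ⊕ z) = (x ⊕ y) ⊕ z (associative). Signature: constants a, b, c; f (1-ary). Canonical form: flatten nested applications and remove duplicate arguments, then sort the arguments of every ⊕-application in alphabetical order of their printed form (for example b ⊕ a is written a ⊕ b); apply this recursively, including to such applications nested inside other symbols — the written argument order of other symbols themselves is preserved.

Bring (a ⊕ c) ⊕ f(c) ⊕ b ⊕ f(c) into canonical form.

Answer: a ⊕ b ⊕ c ⊕ f(c)

Derivation:
Un-nest:  a ⊕ c ⊕ f(c) ⊕ b ⊕ f(c)
Drop duplicates:  drop duplicate f(c)
Sort:  a ⊕ b ⊕ c ⊕ f(c)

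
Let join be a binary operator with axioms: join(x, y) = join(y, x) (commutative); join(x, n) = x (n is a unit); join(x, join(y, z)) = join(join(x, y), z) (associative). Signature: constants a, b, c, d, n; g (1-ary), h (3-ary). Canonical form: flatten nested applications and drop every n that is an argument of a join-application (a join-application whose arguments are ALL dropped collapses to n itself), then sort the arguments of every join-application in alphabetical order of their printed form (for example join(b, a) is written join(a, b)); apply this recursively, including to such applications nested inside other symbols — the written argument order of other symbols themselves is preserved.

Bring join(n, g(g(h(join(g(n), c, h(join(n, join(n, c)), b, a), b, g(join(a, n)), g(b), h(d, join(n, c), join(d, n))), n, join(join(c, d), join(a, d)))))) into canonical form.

Simplify inside:  g(g(h(join(g(n), c, h(join(n, join(n, c)), b, a), b, g(join(a, n)), g(b), h(d, join(n, c), join(d, n))), n, join(join(c, d), join(a, d)))))  →  g(g(h(join(b, c, g(a), g(b), g(n), h(c, b, a), h(d, c, d)), n, join(a, c, d, d))))
Drop the unit:  drop n
Order the arguments:  g(g(h(join(b, c, g(a), g(b), g(n), h(c, b, a), h(d, c, d)), n, join(a, c, d, d))))

Answer: g(g(h(join(b, c, g(a), g(b), g(n), h(c, b, a), h(d, c, d)), n, join(a, c, d, d))))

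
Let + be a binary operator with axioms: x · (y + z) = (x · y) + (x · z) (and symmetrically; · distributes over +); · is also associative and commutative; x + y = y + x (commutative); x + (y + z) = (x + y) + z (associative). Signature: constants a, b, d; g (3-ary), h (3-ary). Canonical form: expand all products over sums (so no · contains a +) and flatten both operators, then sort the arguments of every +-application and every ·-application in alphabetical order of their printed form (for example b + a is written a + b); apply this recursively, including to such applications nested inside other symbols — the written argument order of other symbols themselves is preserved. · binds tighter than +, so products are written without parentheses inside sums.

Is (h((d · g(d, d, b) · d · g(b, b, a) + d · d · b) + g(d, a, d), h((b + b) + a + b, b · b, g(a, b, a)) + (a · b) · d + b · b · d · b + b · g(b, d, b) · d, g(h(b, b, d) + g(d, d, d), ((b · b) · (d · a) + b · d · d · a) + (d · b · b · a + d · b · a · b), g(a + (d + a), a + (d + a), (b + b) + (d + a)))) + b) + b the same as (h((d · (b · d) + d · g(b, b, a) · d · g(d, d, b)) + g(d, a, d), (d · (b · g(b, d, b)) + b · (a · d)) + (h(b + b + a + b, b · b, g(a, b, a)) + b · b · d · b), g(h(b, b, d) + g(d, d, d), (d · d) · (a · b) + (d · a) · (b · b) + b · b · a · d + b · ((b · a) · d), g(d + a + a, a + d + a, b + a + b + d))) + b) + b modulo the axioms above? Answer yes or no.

Left:  (h((d · g(d, d, b) · d · g(b, b, a) + d · d · b) + g(d, a, d), h((b + b) + a + b, b · b, g(a, b, a)) + (a · b) · d + b · b · d · b + b · g(b, d, b) · d, g(h(b, b, d) + g(d, d, d), ((b · b) · (d · a) + b · d · d · a) + (d · b · b · a + d · b · a · b), g(a + (d + a), a + (d + a), (b + b) + (d + a)))) + b) + b
  Merge nested applications:  h(b · d · d + d · d · g(b, b, a) · g(d, d, b) + g(d, a, d), a · b · d + b · b · b · d + b · d · g(b, d, b) + h(a + b + b + b, b · b, g(a, b, a)), g(g(d, d, d) + h(b, b, d), a · b · b · d + a · b · b · d + a · b · b · d + a · b · d · d, g(a + a + d, a + a + d, a + b + b + d))) + b + b
  Sort:  b + b + h(b · d · d + d · d · g(b, b, a) · g(d, d, b) + g(d, a, d), a · b · d + b · b · b · d + b · d · g(b, d, b) + h(a + b + b + b, b · b, g(a, b, a)), g(g(d, d, d) + h(b, b, d), a · b · b · d + a · b · b · d + a · b · b · d + a · b · d · d, g(a + a + d, a + a + d, a + b + b + d)))
Right:  (h((d · (b · d) + d · g(b, b, a) · d · g(d, d, b)) + g(d, a, d), (d · (b · g(b, d, b)) + b · (a · d)) + (h(b + b + a + b, b · b, g(a, b, a)) + b · b · d · b), g(h(b, b, d) + g(d, d, d), (d · d) · (a · b) + (d · a) · (b · b) + b · b · a · d + b · ((b · a) · d), g(d + a + a, a + d + a, b + a + b + d))) + b) + b
  Un-nest:  h(b · d · d + d · d · g(b, b, a) · g(d, d, b) + g(d, a, d), a · b · d + b · b · b · d + b · d · g(b, d, b) + h(a + b + b + b, b · b, g(a, b, a)), g(g(d, d, d) + h(b, b, d), a · b · b · d + a · b · b · d + a · b · b · d + a · b · d · d, g(a + a + d, a + a + d, a + b + b + d))) + b + b
  Sort arguments:  b + b + h(b · d · d + d · d · g(b, b, a) · g(d, d, b) + g(d, a, d), a · b · d + b · b · b · d + b · d · g(b, d, b) + h(a + b + b + b, b · b, g(a, b, a)), g(g(d, d, d) + h(b, b, d), a · b · b · d + a · b · b · d + a · b · b · d + a · b · d · d, g(a + a + d, a + a + d, a + b + b + d)))

Answer: yes — both canonical forms are b + b + h(b · d · d + d · d · g(b, b, a) · g(d, d, b) + g(d, a, d), a · b · d + b · b · b · d + b · d · g(b, d, b) + h(a + b + b + b, b · b, g(a, b, a)), g(g(d, d, d) + h(b, b, d), a · b · b · d + a · b · b · d + a · b · b · d + a · b · d · d, g(a + a + d, a + a + d, a + b + b + d)))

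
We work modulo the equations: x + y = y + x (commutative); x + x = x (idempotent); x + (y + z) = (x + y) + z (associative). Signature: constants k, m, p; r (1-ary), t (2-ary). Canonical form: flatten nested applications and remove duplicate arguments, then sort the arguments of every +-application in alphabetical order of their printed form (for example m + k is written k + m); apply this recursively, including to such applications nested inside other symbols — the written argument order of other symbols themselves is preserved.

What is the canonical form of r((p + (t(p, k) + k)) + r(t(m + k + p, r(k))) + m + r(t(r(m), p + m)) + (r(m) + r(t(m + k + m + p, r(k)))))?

Answer: r(k + m + p + r(m) + r(t(k + m + p, r(k))) + r(t(r(m), m + p)) + t(p, k))

Derivation:
Work inside:  (p + (t(p, k) + k)) + r(t(m + k + p, r(k))) + m + r(t(r(m), p + m)) + (r(m) + r(t(m + k + m + p, r(k))))
Un-nest:  p + t(p, k) + k + r(t(m + k + p, r(k))) + m + r(t(r(m), p + m)) + r(m) + r(t(m + k + m + p, r(k)))
Simplify inside:  r(t(m + k + p, r(k)))  →  r(t(k + m + p, r(k)))
Inside:  r(t(r(m), p + m))  →  r(t(r(m), m + p))
Simplify inside:  r(t(m + k + m + p, r(k)))  →  r(t(k + m + p, r(k)))
Idempotence:  drop duplicate r(t(k + m + p, r(k)))
Order the arguments:  k + m + p + r(m) + r(t(k + m + p, r(k))) + r(t(r(m), m + p)) + t(p, k)
Put back:  r(k + m + p + r(m) + r(t(k + m + p, r(k))) + r(t(r(m), m + p)) + t(p, k))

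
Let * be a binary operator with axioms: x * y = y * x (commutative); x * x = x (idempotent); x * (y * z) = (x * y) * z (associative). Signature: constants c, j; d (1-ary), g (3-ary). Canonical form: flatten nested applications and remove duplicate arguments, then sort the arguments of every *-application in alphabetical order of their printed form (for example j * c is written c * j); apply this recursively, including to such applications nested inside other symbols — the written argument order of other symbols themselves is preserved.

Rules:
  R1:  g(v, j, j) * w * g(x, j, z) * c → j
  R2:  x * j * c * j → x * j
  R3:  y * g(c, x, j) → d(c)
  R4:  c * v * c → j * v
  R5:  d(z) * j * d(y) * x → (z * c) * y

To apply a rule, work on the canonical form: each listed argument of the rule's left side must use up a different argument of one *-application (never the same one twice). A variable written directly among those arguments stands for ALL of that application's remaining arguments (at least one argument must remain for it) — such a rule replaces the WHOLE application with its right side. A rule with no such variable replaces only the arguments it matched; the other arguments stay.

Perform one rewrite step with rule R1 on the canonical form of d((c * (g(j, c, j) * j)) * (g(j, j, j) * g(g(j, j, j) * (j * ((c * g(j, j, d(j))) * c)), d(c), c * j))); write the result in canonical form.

Canonical form:  d(c * g(c * g(j, j, d(j)) * g(j, j, j) * j, d(c), c * j) * g(j, c, j) * g(j, j, j) * j)
R1 matches:  uses c, g(j, j, d(j)), g(j, j, j);  v := j, w := j, x := j, z := d(j)
Every leftover argument binds to the variable; the entire application is replaced.
Result:  d(c * g(j, c, j) * g(j, d(c), c * j) * g(j, j, j) * j)

Answer: d(c * g(j, c, j) * g(j, d(c), c * j) * g(j, j, j) * j)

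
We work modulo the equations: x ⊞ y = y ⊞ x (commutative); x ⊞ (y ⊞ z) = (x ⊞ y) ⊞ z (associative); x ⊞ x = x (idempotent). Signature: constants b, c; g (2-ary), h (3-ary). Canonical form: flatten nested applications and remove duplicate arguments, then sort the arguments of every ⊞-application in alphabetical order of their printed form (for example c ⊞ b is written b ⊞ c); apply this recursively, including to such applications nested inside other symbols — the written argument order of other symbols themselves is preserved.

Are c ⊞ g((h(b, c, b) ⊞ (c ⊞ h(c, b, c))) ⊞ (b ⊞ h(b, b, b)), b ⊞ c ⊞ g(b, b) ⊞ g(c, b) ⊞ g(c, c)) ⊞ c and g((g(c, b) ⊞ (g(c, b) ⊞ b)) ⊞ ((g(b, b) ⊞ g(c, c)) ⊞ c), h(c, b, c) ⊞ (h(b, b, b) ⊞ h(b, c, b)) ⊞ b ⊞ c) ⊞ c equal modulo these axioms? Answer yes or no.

Answer: no — c ⊞ g(b ⊞ c ⊞ h(b, b, b) ⊞ h(b, c, b) ⊞ h(c, b, c), b ⊞ c ⊞ g(b, b) ⊞ g(c, b) ⊞ g(c, c)) vs c ⊞ g(b ⊞ c ⊞ g(b, b) ⊞ g(c, b) ⊞ g(c, c), b ⊞ c ⊞ h(b, b, b) ⊞ h(b, c, b) ⊞ h(c, b, c))

Derivation:
Left:  c ⊞ g((h(b, c, b) ⊞ (c ⊞ h(c, b, c))) ⊞ (b ⊞ h(b, b, b)), b ⊞ c ⊞ g(b, b) ⊞ g(c, b) ⊞ g(c, c)) ⊞ c
  Inside:  g((h(b, c, b) ⊞ (c ⊞ h(c, b, c))) ⊞ (b ⊞ h(b, b, b)), b ⊞ c ⊞ g(b, b) ⊞ g(c, b) ⊞ g(c, c))  →  g(b ⊞ c ⊞ h(b, b, b) ⊞ h(b, c, b) ⊞ h(c, b, c), b ⊞ c ⊞ g(b, b) ⊞ g(c, b) ⊞ g(c, c))
  Deduplicate:  drop duplicate c
  Sort:  c ⊞ g(b ⊞ c ⊞ h(b, b, b) ⊞ h(b, c, b) ⊞ h(c, b, c), b ⊞ c ⊞ g(b, b) ⊞ g(c, b) ⊞ g(c, c))
Right:  g((g(c, b) ⊞ (g(c, b) ⊞ b)) ⊞ ((g(b, b) ⊞ g(c, c)) ⊞ c), h(c, b, c) ⊞ (h(b, b, b) ⊞ h(b, c, b)) ⊞ b ⊞ c) ⊞ c
  Canonicalize subterm:  g((g(c, b) ⊞ (g(c, b) ⊞ b)) ⊞ ((g(b, b) ⊞ g(c, c)) ⊞ c), h(c, b, c) ⊞ (h(b, b, b) ⊞ h(b, c, b)) ⊞ b ⊞ c)  →  g(b ⊞ c ⊞ g(b, b) ⊞ g(c, b) ⊞ g(c, c), b ⊞ c ⊞ h(b, b, b) ⊞ h(b, c, b) ⊞ h(c, b, c))
  Sort:  c ⊞ g(b ⊞ c ⊞ g(b, b) ⊞ g(c, b) ⊞ g(c, c), b ⊞ c ⊞ h(b, b, b) ⊞ h(b, c, b) ⊞ h(c, b, c))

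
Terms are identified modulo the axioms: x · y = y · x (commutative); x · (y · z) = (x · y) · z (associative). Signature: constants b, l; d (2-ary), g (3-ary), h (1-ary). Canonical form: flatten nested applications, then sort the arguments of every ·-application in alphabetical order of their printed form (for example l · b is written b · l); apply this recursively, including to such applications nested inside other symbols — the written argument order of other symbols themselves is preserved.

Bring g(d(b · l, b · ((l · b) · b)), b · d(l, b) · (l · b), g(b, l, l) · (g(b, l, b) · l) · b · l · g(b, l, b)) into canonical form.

Work inside:  g(b, l, l) · (g(b, l, b) · l) · b · l · g(b, l, b)
Merge nested applications:  g(b, l, l) · g(b, l, b) · l · b · l · g(b, l, b)
Order the arguments:  b · g(b, l, b) · g(b, l, b) · g(b, l, l) · l · l
Reassemble:  g(d(b · l, b · b · b · l), b · b · d(l, b) · l, b · g(b, l, b) · g(b, l, b) · g(b, l, l) · l · l)

Answer: g(d(b · l, b · b · b · l), b · b · d(l, b) · l, b · g(b, l, b) · g(b, l, b) · g(b, l, l) · l · l)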